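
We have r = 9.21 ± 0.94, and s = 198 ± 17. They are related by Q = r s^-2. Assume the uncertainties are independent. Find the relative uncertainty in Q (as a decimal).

Each factor contributes (exponent × relative error)² to (δQ/Q)²:
  (1·δr/r)² = (1×0.102)² = 0.0104;  (-2·δs/s)² = (-2×0.0859)² = 0.0295
δQ/Q = √(0.0399) = 0.200

0.200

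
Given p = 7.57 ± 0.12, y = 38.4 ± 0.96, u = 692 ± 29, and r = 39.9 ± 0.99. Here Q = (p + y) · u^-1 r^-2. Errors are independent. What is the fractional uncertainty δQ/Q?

Let w = p + y = 46.0. δw = √(δp² + δy²) = √(0.0144 + 0.922) = 0.967, so δw/w = 0.0210.
Q is then a monomial in w, u, r:
δQ/Q = √((δw/w)² + (-1·δu/u)² + (-2·δr/r)²) = √(0.000443 + 0.00176 + 0.00246) = 0.0683

0.0683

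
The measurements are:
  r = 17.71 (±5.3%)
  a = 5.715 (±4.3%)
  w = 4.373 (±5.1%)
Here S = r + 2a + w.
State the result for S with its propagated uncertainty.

Each term contributes (cᵢ δxᵢ)² to (δS)²:
  (δr)² = 0.881;  (2·δa)² = 0.242;  (δw)² = 0.0497
δS = √(1.17) = 1.08
S = 33.51.

33.51 ± 1.08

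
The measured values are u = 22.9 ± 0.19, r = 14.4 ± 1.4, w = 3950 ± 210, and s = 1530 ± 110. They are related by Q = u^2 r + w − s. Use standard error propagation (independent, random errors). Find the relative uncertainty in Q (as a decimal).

0.0784

Let p = u^2·r = 7550. δp/p = √((2·δu/u)² + (1·δr/r)²) = √(0.000275 + 0.00945) = 0.0986, so δp = 745.
Q = p + w − s: δQ = √(δp² + δw² + δs²) = √(5.55e+05 + 44100 + 12100) = 782
Q = 9970, so δQ/Q = 782/9970 = 0.0784.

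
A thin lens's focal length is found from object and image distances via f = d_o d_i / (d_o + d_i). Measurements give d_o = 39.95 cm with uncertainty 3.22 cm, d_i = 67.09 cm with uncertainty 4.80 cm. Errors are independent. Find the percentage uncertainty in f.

5.71%

∂f/∂d_o = (d_i/(d_o+d_i))² = 0.393;  ∂f/∂d_i = (d_o/(d_o+d_i))² = 0.139
δf = √((∂f/∂d_o · δd_o)² + (∂f/∂d_i · δd_i)²) = √(1.60 + 0.447) = 1.43 cm
f = 25.04 cm, so δf/f = 1.43/25.04 = 0.0571.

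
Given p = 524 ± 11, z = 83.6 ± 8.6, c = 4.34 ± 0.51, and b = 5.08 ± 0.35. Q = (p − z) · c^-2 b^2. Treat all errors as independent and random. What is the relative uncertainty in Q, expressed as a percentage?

27.4%

Let u = p − z = 440. δu = √(δp² + δz²) = √(121 + 74.0) = 14.0, so δu/u = 0.0317.
Q is then a monomial in u, c, b:
δQ/Q = √((δu/u)² + (-2·δc/c)² + (2·δb/b)²) = √(0.00101 + 0.0552 + 0.0190) = 0.274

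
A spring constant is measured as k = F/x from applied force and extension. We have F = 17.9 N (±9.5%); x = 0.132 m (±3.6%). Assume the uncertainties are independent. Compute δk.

13.8 N/m

k is a product of powers, so relative uncertainties combine in quadrature:
  (1·δF/F)² = (1×0.0950)² = 0.00903;  (-1·δx/x)² = (-1×0.0360)² = 0.00130
δk/k = √(0.0103) = 0.102
k = 136 N/m, so δk = 0.102 × 136 = 13.8 N/m.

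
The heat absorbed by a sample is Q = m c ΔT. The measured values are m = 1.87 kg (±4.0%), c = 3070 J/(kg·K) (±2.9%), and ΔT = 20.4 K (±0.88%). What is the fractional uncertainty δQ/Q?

Relative error in a monomial: (δQ/Q)² = Σ (nᵢ · δxᵢ/xᵢ)².
  (1·δm/m)² = (1×0.0400)² = 0.00160;  (1·δc/c)² = (1×0.0290)² = 0.000841;  (1·δΔT/ΔT)² = (1×0.00880)² = 7.74e-05
δQ/Q = √(0.00252) = 0.0502

0.0502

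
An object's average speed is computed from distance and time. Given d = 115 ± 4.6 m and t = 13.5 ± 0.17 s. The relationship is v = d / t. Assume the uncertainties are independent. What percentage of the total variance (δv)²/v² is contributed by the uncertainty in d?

91.0%

(δv/v)² = (1·δd/d)² + (-1·δt/t)²
  d term: (1×0.0400)² = 0.00160
  t term: (-1×0.0126)² = 0.000159
Total = 0.00176. Share from d = 0.00160/0.00176 = 0.910.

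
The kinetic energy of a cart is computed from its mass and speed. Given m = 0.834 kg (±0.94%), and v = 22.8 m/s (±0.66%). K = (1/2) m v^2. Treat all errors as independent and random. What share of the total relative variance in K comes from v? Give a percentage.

(δK/K)² = (1·δm/m)² + (2·δv/v)²
  m term: (1×0.00940)² = 8.84e-05
  v term: (2×0.00660)² = 0.000174
Total = 0.000263. Share from v = 0.000174/0.000263 = 0.664.

66.4%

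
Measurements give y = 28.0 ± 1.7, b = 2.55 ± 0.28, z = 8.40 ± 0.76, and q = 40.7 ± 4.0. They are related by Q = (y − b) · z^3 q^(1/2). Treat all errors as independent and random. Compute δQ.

27300

Let u = y − b = 25.4. δu = √(δy² + δb²) = √(2.89 + 0.0784) = 1.72, so δu/u = 0.0677.
Q is then a monomial in u, z, q:
δQ/Q = √((δu/u)² + (3·δz/z)² + (½·δq/q)²) = √(0.00458 + 0.0737 + 0.00241) = 0.284
Q = 96200, so δQ = 0.284 × 96200 = 27300.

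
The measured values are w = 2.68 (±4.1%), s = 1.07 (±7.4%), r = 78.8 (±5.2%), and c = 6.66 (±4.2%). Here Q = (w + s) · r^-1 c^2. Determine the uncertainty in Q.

Let u = w + s = 3.75. δu = √(δw² + δs²) = √(0.0121 + 0.00627) = 0.135, so δu/u = 0.0361.
Q is then a monomial in u, r, c:
δQ/Q = √((δu/u)² + (-1·δr/r)² + (2·δc/c)²) = √(0.00130 + 0.00270 + 0.00706) = 0.105
Q = 2.11, so δQ = 0.105 × 2.11 = 0.222.

0.222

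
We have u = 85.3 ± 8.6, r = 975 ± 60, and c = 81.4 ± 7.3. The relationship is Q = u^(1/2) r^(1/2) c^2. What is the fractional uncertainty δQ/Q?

0.189

Relative error in a monomial: (δQ/Q)² = Σ (nᵢ · δxᵢ/xᵢ)².
  (½·δu/u)² = (0.5×0.101)² = 0.00254;  (½·δr/r)² = (0.5×0.0615)² = 0.000947;  (2·δc/c)² = (2×0.0897)² = 0.0322
δQ/Q = √(0.0357) = 0.189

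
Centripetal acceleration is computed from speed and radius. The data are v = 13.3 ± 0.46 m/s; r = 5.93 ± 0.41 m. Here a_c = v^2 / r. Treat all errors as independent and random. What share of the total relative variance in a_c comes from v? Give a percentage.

50.0%

(δa_c/a_c)² = (2·δv/v)² + (-1·δr/r)²
  v term: (2×0.0346)² = 0.00478
  r term: (-1×0.0691)² = 0.00478
Total = 0.00957. Share from v = 0.00478/0.00957 = 0.500.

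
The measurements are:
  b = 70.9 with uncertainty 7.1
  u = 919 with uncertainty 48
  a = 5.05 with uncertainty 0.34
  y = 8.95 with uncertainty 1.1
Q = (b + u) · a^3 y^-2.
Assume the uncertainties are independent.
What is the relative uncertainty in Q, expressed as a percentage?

32.2%

Let w = b + u = 990. δw = √(δb² + δu²) = √(50.4 + 2300) = 48.5, so δw/w = 0.0490.
Q is then a monomial in w, a, y:
δQ/Q = √((δw/w)² + (3·δa/a)² + (-2·δy/y)²) = √(0.00240 + 0.0408 + 0.0604) = 0.322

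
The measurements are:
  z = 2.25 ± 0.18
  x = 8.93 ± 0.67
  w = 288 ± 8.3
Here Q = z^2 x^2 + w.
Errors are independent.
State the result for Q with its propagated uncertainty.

692 ± 88.9

Let p = z^2·x^2 = 404. δp/p = √((2·δz/z)² + (2·δx/x)²) = √(0.0256 + 0.0225) = 0.219, so δp = 88.6.
Q = p + w: δQ = √(δp² + δw²) = √(7840 + 68.9) = 88.9
Q = 692.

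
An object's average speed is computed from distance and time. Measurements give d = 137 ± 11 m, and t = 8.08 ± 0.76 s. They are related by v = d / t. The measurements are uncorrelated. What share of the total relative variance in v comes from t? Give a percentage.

57.8%

(δv/v)² = (1·δd/d)² + (-1·δt/t)²
  d term: (1×0.0803)² = 0.00645
  t term: (-1×0.0941)² = 0.00885
Total = 0.0153. Share from t = 0.00885/0.0153 = 0.578.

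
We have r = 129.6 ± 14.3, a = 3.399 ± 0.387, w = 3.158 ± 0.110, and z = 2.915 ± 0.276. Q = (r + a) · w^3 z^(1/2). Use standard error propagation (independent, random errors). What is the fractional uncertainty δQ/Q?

Let u = r + a = 133.0. δu = √(δr² + δa²) = √(204 + 0.150) = 14.3, so δu/u = 0.108.
Q is then a monomial in u, w, z:
δQ/Q = √((δu/u)² + (3·δw/w)² + (½·δz/z)²) = √(0.0116 + 0.0109 + 0.00224) = 0.157

0.157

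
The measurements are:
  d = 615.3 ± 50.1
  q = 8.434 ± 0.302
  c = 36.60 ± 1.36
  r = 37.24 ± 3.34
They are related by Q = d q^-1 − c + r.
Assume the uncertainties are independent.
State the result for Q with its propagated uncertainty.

73.59 ± 7.42

Let p = d·q^-1 = 72.95. δp/p = √((1·δd/d)² + (-1·δq/q)²) = √(0.00663 + 0.00128) = 0.0889, so δp = 6.49.
Q = p − c + r: δQ = √(δp² + δc² + δr²) = √(42.1 + 1.85 + 11.2) = 7.42
Q = 73.59.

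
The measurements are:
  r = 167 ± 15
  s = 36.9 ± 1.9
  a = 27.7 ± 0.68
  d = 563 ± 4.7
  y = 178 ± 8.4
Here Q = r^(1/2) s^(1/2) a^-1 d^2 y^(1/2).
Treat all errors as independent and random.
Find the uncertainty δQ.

Relative error in a monomial: (δQ/Q)² = Σ (nᵢ · δxᵢ/xᵢ)².
  (½·δr/r)² = (0.5×0.0898)² = 0.00202;  (½·δs/s)² = (0.5×0.0515)² = 0.000663;  (-1·δa/a)² = (-1×0.0245)² = 0.000603;  (2·δd/d)² = (2×0.00835)² = 0.000279;  (½·δy/y)² = (0.5×0.0472)² = 0.000557
δQ/Q = √(0.00412) = 0.0642
Q = 1.2e+07, so δQ = 0.0642 × 1.2e+07 = 7.69e+05.

7.69e+05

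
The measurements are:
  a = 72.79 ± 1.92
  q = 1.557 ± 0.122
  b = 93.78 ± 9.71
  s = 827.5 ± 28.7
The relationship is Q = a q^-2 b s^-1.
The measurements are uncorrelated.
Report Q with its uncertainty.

Each factor contributes (exponent × relative error)² to (δQ/Q)²:
  (1·δa/a)² = (1×0.0264)² = 0.000696;  (-2·δq/q)² = (-2×0.0784)² = 0.0246;  (1·δb/b)² = (1×0.104)² = 0.0107;  (-1·δs/s)² = (-1×0.0347)² = 0.00120
δQ/Q = √(0.0372) = 0.193
Q = 3.403, so δQ = 0.193 × 3.403 = 0.656.

3.403 ± 0.656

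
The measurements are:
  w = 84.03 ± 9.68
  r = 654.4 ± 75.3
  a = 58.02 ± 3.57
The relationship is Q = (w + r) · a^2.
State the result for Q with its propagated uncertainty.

Let u = w + r = 738.4. δu = √(δw² + δr²) = √(93.7 + 5670) = 75.9, so δu/u = 0.103.
Q is then a monomial in u, a:
δQ/Q = √((δu/u)² + (2·δa/a)²) = √(0.0106 + 0.0151) = 0.160
Q = 2.486e+06, so δQ = 0.160 × 2.486e+06 = 3.99e+05.

(2.486 ± 0.399) × 10^6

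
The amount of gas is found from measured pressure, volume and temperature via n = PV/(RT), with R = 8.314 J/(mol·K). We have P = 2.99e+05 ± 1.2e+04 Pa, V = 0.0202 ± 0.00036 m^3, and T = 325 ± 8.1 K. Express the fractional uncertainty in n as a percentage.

Products/powers → add relative errors in quadrature, weighted by exponent:
  (1·δP/P)² = (1×0.0401)² = 0.00161;  (1·δV/V)² = (1×0.0178)² = 0.000318;  (-1·δT/T)² = (-1×0.0249)² = 0.000621
δn/n = √(0.00255) = 0.0505

5.05%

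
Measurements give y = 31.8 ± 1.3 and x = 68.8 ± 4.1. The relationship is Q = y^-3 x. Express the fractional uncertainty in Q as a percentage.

13.6%

Relative error in a monomial: (δQ/Q)² = Σ (nᵢ · δxᵢ/xᵢ)².
  (-3·δy/y)² = (-3×0.0409)² = 0.0150;  (1·δx/x)² = (1×0.0596)² = 0.00355
δQ/Q = √(0.0186) = 0.136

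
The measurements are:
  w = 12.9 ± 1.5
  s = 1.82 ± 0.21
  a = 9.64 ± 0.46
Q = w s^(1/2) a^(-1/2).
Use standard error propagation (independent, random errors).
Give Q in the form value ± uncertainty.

Relative error in a monomial: (δQ/Q)² = Σ (nᵢ · δxᵢ/xᵢ)².
  (1·δw/w)² = (1×0.116)² = 0.0135;  (½·δs/s)² = (0.5×0.115)² = 0.00333;  (−½·δa/a)² = (-0.5×0.0477)² = 0.000569
δQ/Q = √(0.0174) = 0.132
Q = 5.61, so δQ = 0.132 × 5.61 = 0.740.

5.61 ± 0.740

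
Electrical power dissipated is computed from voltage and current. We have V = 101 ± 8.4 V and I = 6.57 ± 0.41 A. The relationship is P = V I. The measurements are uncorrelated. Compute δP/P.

0.104

For a monomial P ∝ V, I, fractional errors add in quadrature:
  (1·δV/V)² = (1×0.0832)² = 0.00692;  (1·δI/I)² = (1×0.0624)² = 0.00389
δP/P = √(0.0108) = 0.104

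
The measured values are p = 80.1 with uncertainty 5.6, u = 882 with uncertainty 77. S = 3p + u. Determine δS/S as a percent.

Absolute uncertainties add in quadrature for a linear combination:
  (3·δp)² = 282;  (δu)² = 5930
δS = √(6210) = 78.8
S = 1120, so δS/S = 78.8/1120 = 0.0702.

7.02%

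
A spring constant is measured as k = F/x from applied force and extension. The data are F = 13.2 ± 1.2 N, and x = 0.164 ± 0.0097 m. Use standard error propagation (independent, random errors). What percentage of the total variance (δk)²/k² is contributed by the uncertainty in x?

(δk/k)² = (1·δF/F)² + (-1·δx/x)²
  F term: (1×0.0909)² = 0.00826
  x term: (-1×0.0591)² = 0.00350
Total = 0.0118. Share from x = 0.00350/0.0118 = 0.297.

29.7%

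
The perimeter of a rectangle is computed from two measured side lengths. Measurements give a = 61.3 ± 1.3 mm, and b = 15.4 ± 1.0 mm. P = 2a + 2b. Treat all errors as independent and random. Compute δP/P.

Sums and differences: (δP)² = Σ (cᵢ δxᵢ)².
  (2·δa)² = 6.76;  (2·δb)² = 4.00
δP = √(10.8) = 3.28 mm
P = 153 mm, so δP/P = 3.28/153 = 0.0214.

0.0214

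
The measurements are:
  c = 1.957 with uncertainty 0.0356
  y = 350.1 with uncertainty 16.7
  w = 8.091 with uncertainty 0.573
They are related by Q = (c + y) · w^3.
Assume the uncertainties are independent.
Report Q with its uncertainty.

186500 ± 40600

Let u = c + y = 352.1. δu = √(δc² + δy²) = √(0.00127 + 279) = 16.7, so δu/u = 0.0474.
Q is then a monomial in u, w:
δQ/Q = √((δu/u)² + (3·δw/w)²) = √(0.00225 + 0.0451) = 0.218
Q = 186500, so δQ = 0.218 × 186500 = 40600.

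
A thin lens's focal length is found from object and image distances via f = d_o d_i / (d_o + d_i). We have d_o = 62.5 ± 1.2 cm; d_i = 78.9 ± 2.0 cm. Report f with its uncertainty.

∂f/∂d_o = (d_i/(d_o+d_i))² = 0.311;  ∂f/∂d_i = (d_o/(d_o+d_i))² = 0.195
δf = √((∂f/∂d_o · δd_o)² + (∂f/∂d_i · δd_i)²) = √(0.140 + 0.153) = 0.541 cm
f = 34.9 cm.

34.9 ± 0.541 cm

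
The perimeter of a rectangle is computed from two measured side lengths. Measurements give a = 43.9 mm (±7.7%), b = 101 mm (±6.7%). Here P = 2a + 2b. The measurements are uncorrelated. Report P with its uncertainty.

290 ± 15.1 mm

P is a linear combination, so absolute uncertainties add in quadrature:
  (2·δa)² = 45.7;  (2·δb)² = 183
δP = √(229) = 15.1 mm
P = 290 mm.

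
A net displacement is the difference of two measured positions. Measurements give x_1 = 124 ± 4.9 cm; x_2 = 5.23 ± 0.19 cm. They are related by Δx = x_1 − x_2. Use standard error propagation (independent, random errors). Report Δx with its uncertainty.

119 ± 4.90 cm

Sums and differences: (δΔx)² = Σ (cᵢ δxᵢ)².
  (δx_1)² = 24.0;  (δx_2)² = 0.0361
δΔx = √(24.0) = 4.90 cm
Δx = 119 cm.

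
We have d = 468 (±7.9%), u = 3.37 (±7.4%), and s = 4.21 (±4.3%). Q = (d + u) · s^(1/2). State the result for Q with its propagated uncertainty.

967 ± 78.7

Let w = d + u = 471. δw = √(δd² + δu²) = √(1370 + 0.0622) = 37.0, so δw/w = 0.0784.
Q is then a monomial in w, s:
δQ/Q = √((δw/w)² + (½·δs/s)²) = √(0.00615 + 0.000462) = 0.0813
Q = 967, so δQ = 0.0813 × 967 = 78.7.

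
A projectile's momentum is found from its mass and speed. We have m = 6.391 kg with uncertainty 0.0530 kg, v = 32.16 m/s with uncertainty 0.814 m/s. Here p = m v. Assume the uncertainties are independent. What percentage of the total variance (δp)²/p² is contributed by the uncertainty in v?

90.3%

(δp/p)² = (1·δm/m)² + (1·δv/v)²
  m term: (1×0.00829)² = 6.88e-05
  v term: (1×0.0253)² = 0.000641
Total = 0.000709. Share from v = 0.000641/0.000709 = 0.903.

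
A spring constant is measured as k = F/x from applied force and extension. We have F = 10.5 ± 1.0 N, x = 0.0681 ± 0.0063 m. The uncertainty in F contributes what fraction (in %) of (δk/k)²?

51.5%

(δk/k)² = (1·δF/F)² + (-1·δx/x)²
  F term: (1×0.0952)² = 0.00907
  x term: (-1×0.0925)² = 0.00856
Total = 0.0176. Share from F = 0.00907/0.0176 = 0.515.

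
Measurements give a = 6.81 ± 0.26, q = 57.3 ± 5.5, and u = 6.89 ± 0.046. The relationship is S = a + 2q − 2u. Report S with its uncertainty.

S is a linear combination, so absolute uncertainties add in quadrature:
  (δa)² = 0.0676;  (2·δq)² = 121;  (2·δu)² = 0.00846
δS = √(121) = 11.0
S = 108.

108 ± 11.0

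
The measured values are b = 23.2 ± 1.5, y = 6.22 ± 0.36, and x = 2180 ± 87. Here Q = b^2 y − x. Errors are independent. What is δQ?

Let p = b^2·y = 3350. δp/p = √((2·δb/b)² + (1·δy/y)²) = √(0.0167 + 0.00335) = 0.142, so δp = 474.
Q = p − x: δQ = √(δp² + δx²) = √(2.25e+05 + 7570) = 482

482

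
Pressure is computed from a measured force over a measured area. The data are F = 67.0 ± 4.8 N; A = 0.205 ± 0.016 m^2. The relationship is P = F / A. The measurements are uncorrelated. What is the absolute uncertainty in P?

34.6 Pa

Relative error in a monomial: (δP/P)² = Σ (nᵢ · δxᵢ/xᵢ)².
  (1·δF/F)² = (1×0.0716)² = 0.00513;  (-1·δA/A)² = (-1×0.0780)² = 0.00609
δP/P = √(0.0112) = 0.106
P = 327 Pa, so δP = 0.106 × 327 = 34.6 Pa.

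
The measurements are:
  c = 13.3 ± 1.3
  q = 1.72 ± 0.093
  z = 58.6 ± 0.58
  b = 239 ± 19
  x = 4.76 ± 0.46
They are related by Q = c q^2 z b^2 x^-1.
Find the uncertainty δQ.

6.55e+06

Products/powers → add relative errors in quadrature, weighted by exponent:
  (1·δc/c)² = (1×0.0977)² = 0.00955;  (2·δq/q)² = (2×0.0541)² = 0.0117;  (1·δz/z)² = (1×0.00990)² = 9.8e-05;  (2·δb/b)² = (2×0.0795)² = 0.0253;  (-1·δx/x)² = (-1×0.0966)² = 0.00934
δQ/Q = √(0.0560) = 0.237
Q = 2.77e+07, so δQ = 0.237 × 2.77e+07 = 6.55e+06.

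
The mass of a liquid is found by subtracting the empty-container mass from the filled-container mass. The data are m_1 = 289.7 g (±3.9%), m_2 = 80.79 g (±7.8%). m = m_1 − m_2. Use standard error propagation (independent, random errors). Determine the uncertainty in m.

Each term contributes (cᵢ δxᵢ)² to (δm)²:
  (δm_1)² = 128;  (δm_2)² = 39.7
δm = √(167) = 12.9 g

12.9 g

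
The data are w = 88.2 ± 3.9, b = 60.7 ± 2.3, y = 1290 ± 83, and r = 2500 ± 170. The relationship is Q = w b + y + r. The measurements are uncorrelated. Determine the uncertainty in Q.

365

Let p = w·b = 5350. δp/p = √((1·δw/w)² + (1·δb/b)²) = √(0.00196 + 0.00144) = 0.0582, so δp = 312.
Q = p + y + r: δQ = √(δp² + δy² + δr²) = √(97200 + 6890 + 28900) = 365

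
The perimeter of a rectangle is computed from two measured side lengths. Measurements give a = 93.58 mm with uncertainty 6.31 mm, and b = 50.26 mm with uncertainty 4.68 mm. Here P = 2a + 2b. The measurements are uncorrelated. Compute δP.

15.7 mm

Sums and differences: (δP)² = Σ (cᵢ δxᵢ)².
  (2·δa)² = 159;  (2·δb)² = 87.6
δP = √(247) = 15.7 mm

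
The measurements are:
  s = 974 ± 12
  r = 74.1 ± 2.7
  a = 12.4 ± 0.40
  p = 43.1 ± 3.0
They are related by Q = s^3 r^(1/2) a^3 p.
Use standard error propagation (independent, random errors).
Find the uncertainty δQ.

Q is a product of powers, so relative uncertainties combine in quadrature:
  (3·δs/s)² = (3×0.0123)² = 0.00137;  (½·δr/r)² = (0.5×0.0364)² = 0.000332;  (3·δa/a)² = (3×0.0323)² = 0.00937;  (1·δp/p)² = (1×0.0696)² = 0.00484
δQ/Q = √(0.0159) = 0.126
Q = 6.54e+14, so δQ = 0.126 × 6.54e+14 = 8.24e+13.

8.24e+13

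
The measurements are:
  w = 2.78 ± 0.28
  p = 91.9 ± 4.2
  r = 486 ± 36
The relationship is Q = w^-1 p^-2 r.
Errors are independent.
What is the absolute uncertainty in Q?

0.00321

Relative error in a monomial: (δQ/Q)² = Σ (nᵢ · δxᵢ/xᵢ)².
  (-1·δw/w)² = (-1×0.101)² = 0.0101;  (-2·δp/p)² = (-2×0.0457)² = 0.00835;  (1·δr/r)² = (1×0.0741)² = 0.00549
δQ/Q = √(0.0240) = 0.155
Q = 0.0207, so δQ = 0.155 × 0.0207 = 0.00321.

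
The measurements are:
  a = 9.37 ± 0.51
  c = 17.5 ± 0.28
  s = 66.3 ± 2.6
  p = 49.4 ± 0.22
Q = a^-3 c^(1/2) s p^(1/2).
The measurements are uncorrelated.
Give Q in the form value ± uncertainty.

2.37 ± 0.398

Each factor contributes (exponent × relative error)² to (δQ/Q)²:
  (-3·δa/a)² = (-3×0.0544)² = 0.0267;  (½·δc/c)² = (0.5×0.0160)² = 6.4e-05;  (1·δs/s)² = (1×0.0392)² = 0.00154;  (½·δp/p)² = (0.5×0.00445)² = 4.96e-06
δQ/Q = √(0.0283) = 0.168
Q = 2.37, so δQ = 0.168 × 2.37 = 0.398.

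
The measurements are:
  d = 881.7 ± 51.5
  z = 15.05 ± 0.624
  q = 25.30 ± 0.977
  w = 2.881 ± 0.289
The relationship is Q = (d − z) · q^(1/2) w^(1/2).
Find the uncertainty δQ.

Let u = d − z = 866.7. δu = √(δd² + δz²) = √(2650 + 0.389) = 51.5, so δu/u = 0.0594.
Q is then a monomial in u, q, w:
δQ/Q = √((δu/u)² + (½·δq/q)² + (½·δw/w)²) = √(0.00353 + 0.000373 + 0.00252) = 0.0801
Q = 7399, so δQ = 0.0801 × 7399 = 593.

593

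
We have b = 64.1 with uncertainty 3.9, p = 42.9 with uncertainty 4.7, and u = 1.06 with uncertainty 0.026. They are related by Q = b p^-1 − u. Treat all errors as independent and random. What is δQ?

Let w = b·p^-1 = 1.49. δw/w = √((1·δb/b)² + (-1·δp/p)²) = √(0.00370 + 0.0120) = 0.125, so δw = 0.187.
Q = w − u: δQ = √(δw² + δu²) = √(0.0351 + 0.000676) = 0.189

0.189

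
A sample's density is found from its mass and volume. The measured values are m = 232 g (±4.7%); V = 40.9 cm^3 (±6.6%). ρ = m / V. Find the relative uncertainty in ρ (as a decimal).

Relative error in a monomial: (δρ/ρ)² = Σ (nᵢ · δxᵢ/xᵢ)².
  (1·δm/m)² = (1×0.0470)² = 0.00221;  (-1·δV/V)² = (-1×0.0660)² = 0.00436
δρ/ρ = √(0.00657) = 0.0810

0.0810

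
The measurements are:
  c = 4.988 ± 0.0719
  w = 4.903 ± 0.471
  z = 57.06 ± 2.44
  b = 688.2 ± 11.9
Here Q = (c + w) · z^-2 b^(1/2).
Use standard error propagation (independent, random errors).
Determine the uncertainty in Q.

Let u = c + w = 9.891. δu = √(δc² + δw²) = √(0.00517 + 0.222) = 0.476, so δu/u = 0.0482.
Q is then a monomial in u, z, b:
δQ/Q = √((δu/u)² + (-2·δz/z)² + (½·δb/b)²) = √(0.00232 + 0.00731 + 7.47e-05) = 0.0985
Q = 0.07970, so δQ = 0.0985 × 0.07970 = 0.00785.

0.00785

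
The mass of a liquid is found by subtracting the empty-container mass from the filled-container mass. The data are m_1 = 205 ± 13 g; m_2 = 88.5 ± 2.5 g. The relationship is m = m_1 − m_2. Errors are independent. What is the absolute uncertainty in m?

Each term contributes (cᵢ δxᵢ)² to (δm)²:
  (δm_1)² = 169;  (δm_2)² = 6.25
δm = √(175) = 13.2 g

13.2 g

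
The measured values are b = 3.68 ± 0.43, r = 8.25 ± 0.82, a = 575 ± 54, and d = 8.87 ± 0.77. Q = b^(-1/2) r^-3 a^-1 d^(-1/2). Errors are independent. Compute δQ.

1.74e-07

For a monomial Q ∝ b^(-1/2), r^-3, a^-1, d^(-1/2), fractional errors add in quadrature:
  (−½·δb/b)² = (-0.5×0.117)² = 0.00341;  (-3·δr/r)² = (-3×0.0994)² = 0.0889;  (-1·δa/a)² = (-1×0.0939)² = 0.00882;  (−½·δd/d)² = (-0.5×0.0868)² = 0.00188
δQ/Q = √(0.103) = 0.321
Q = 5.42e-07, so δQ = 0.321 × 5.42e-07 = 1.74e-07.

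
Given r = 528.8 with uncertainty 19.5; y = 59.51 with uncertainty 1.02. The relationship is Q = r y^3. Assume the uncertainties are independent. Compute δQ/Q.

0.0633

Relative error in a monomial: (δQ/Q)² = Σ (nᵢ · δxᵢ/xᵢ)².
  (1·δr/r)² = (1×0.0369)² = 0.00136;  (3·δy/y)² = (3×0.0171)² = 0.00264
δQ/Q = √(0.00400) = 0.0633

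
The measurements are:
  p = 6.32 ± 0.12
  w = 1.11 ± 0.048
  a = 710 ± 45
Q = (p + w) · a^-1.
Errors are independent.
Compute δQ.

0.000688

Let u = p + w = 7.43. δu = √(δp² + δw²) = √(0.0144 + 0.00230) = 0.129, so δu/u = 0.0174.
Q is then a monomial in u, a:
δQ/Q = √((δu/u)² + (-1·δa/a)²) = √(0.000303 + 0.00402) = 0.0657
Q = 0.0105, so δQ = 0.0657 × 0.0105 = 0.000688.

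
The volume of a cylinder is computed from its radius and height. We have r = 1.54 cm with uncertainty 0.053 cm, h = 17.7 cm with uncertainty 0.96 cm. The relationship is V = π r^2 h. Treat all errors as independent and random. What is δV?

V is a product of powers, so relative uncertainties combine in quadrature:
  (2·δr/r)² = (2×0.0344)² = 0.00474;  (1·δh/h)² = (1×0.0542)² = 0.00294
δV/V = √(0.00768) = 0.0876
V = 132 cm^3, so δV = 0.0876 × 132 = 11.6 cm^3.

11.6 cm^3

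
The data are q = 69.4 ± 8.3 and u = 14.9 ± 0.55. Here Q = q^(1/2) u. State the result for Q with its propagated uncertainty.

Relative error in a monomial: (δQ/Q)² = Σ (nᵢ · δxᵢ/xᵢ)².
  (½·δq/q)² = (0.5×0.120)² = 0.00358;  (1·δu/u)² = (1×0.0369)² = 0.00136
δQ/Q = √(0.00494) = 0.0703
Q = 124, so δQ = 0.0703 × 124 = 8.72.

124 ± 8.72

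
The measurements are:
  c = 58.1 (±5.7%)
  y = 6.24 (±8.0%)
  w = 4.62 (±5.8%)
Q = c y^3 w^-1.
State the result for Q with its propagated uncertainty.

3060 ± 774

Relative error in a monomial: (δQ/Q)² = Σ (nᵢ · δxᵢ/xᵢ)².
  (1·δc/c)² = (1×0.0570)² = 0.00325;  (3·δy/y)² = (3×0.0800)² = 0.0576;  (-1·δw/w)² = (-1×0.0580)² = 0.00336
δQ/Q = √(0.0642) = 0.253
Q = 3060, so δQ = 0.253 × 3060 = 774.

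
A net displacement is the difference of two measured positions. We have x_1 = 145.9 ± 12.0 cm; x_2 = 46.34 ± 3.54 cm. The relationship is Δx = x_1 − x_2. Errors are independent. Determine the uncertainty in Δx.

Absolute uncertainties add in quadrature for a linear combination:
  (δx_1)² = 144;  (δx_2)² = 12.5
δΔx = √(157) = 12.5 cm

12.5 cm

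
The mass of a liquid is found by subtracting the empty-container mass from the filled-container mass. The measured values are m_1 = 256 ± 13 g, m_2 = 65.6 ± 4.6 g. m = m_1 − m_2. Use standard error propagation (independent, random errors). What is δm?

Each term contributes (cᵢ δxᵢ)² to (δm)²:
  (δm_1)² = 169;  (δm_2)² = 21.2
δm = √(190) = 13.8 g

13.8 g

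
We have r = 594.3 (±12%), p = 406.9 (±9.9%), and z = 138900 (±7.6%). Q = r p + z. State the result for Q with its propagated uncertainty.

Let w = r·p = 241800. δw/w = √((1·δr/r)² + (1·δp/p)²) = √(0.0144 + 0.00980) = 0.156, so δw = 37600.
Q = w + z: δQ = √(δw² + δz²) = √(1.42e+09 + 1.11e+08) = 39100
Q = 380700.

380700 ± 39100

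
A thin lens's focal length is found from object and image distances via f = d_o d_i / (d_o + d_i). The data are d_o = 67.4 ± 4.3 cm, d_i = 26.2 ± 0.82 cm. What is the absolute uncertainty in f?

∂f/∂d_o = (d_i/(d_o+d_i))² = 0.0784;  ∂f/∂d_i = (d_o/(d_o+d_i))² = 0.519
δf = √((∂f/∂d_o · δd_o)² + (∂f/∂d_i · δd_i)²) = √(0.114 + 0.181) = 0.542 cm

0.542 cm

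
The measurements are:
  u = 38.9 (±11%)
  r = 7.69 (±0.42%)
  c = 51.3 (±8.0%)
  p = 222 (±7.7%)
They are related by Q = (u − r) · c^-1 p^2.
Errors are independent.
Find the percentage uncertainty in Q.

Let w = u − r = 31.2. δw = √(δu² + δr²) = √(18.3 + 0.00104) = 4.28, so δw/w = 0.137.
Q is then a monomial in w, c, p:
δQ/Q = √((δw/w)² + (-1·δc/c)² + (2·δp/p)²) = √(0.0188 + 0.00640 + 0.0237) = 0.221

22.1%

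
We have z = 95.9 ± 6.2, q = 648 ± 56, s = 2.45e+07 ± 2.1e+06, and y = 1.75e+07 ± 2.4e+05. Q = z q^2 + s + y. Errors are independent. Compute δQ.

Let p = z·q^2 = 4.03e+07. δp/p = √((1·δz/z)² + (2·δq/q)²) = √(0.00418 + 0.0299) = 0.185, so δp = 7.43e+06.
Q = p + s + y: δQ = √(δp² + δs² + δy²) = √(5.52e+13 + 4.41e+12 + 5.76e+10) = 7.73e+06

7.73e+06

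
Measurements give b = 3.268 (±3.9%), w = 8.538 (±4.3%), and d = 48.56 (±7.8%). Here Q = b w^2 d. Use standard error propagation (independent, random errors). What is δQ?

1420

For a monomial Q ∝ b, w^2, d, fractional errors add in quadrature:
  (1·δb/b)² = (1×0.0390)² = 0.00152;  (2·δw/w)² = (2×0.0430)² = 0.00740;  (1·δd/d)² = (1×0.0780)² = 0.00608
δQ/Q = √(0.0150) = 0.122
Q = 11570, so δQ = 0.122 × 11570 = 1420.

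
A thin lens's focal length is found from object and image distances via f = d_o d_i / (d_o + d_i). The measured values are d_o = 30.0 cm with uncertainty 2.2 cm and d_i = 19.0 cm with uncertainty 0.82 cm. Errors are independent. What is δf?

∂f/∂d_o = (d_i/(d_o+d_i))² = 0.150;  ∂f/∂d_i = (d_o/(d_o+d_i))² = 0.375
δf = √((∂f/∂d_o · δd_o)² + (∂f/∂d_i · δd_i)²) = √(0.109 + 0.0945) = 0.452 cm

0.452 cm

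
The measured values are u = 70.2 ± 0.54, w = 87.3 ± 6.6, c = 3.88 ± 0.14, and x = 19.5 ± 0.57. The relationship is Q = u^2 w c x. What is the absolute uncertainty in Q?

Since Q is a product/quotient, work with relative uncertainties:
  (2·δu/u)² = (2×0.00769)² = 0.000237;  (1·δw/w)² = (1×0.0756)² = 0.00572;  (1·δc/c)² = (1×0.0361)² = 0.00130;  (1·δx/x)² = (1×0.0292)² = 0.000854
δQ/Q = √(0.00811) = 0.0900
Q = 3.26e+07, so δQ = 0.0900 × 3.26e+07 = 2.93e+06.

2.93e+06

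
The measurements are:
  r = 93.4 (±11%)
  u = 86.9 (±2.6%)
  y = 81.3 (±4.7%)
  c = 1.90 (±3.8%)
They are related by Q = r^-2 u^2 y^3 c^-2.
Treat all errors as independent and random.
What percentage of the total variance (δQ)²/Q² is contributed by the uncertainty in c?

7.52%

(δQ/Q)² = (-2·δr/r)² + (2·δu/u)² + (3·δy/y)² + (-2·δc/c)²
  r term: (-2×0.110)² = 0.0484
  u term: (2×0.0260)² = 0.00270
  y term: (3×0.0470)² = 0.0199
  c term: (-2×0.0380)² = 0.00578
Total = 0.0768. Share from c = 0.00578/0.0768 = 0.0752.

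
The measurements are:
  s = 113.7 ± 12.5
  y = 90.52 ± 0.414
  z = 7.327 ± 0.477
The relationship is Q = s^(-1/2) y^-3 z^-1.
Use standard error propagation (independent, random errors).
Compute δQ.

1.49e-09

Each factor contributes (exponent × relative error)² to (δQ/Q)²:
  (−½·δs/s)² = (-0.5×0.110)² = 0.00302;  (-3·δy/y)² = (-3×0.00457)² = 0.000188;  (-1·δz/z)² = (-1×0.0651)² = 0.00424
δQ/Q = √(0.00745) = 0.0863
Q = 1.726e-08, so δQ = 0.0863 × 1.726e-08 = 1.49e-09.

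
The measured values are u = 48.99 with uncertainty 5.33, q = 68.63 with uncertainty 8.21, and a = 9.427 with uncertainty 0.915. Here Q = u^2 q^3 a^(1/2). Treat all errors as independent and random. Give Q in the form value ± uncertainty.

(2.382 ± 1.01) × 10^9

For a monomial Q ∝ u^2, q^3, a^(1/2), fractional errors add in quadrature:
  (2·δu/u)² = (2×0.109)² = 0.0473;  (3·δq/q)² = (3×0.120)² = 0.129;  (½·δa/a)² = (0.5×0.0971)² = 0.00236
δQ/Q = √(0.178) = 0.422
Q = 2.382e+09, so δQ = 0.422 × 2.382e+09 = 1.01e+09.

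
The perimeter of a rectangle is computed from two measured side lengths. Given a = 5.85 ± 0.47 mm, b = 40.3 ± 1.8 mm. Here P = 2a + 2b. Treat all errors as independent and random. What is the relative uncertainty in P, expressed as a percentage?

4.03%

Each term contributes (cᵢ δxᵢ)² to (δP)²:
  (2·δa)² = 0.884;  (2·δb)² = 13.0
δP = √(13.8) = 3.72 mm
P = 92.3 mm, so δP/P = 3.72/92.3 = 0.0403.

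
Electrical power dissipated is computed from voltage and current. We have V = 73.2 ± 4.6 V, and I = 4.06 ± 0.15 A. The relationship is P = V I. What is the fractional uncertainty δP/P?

0.0729

P is a product of powers, so relative uncertainties combine in quadrature:
  (1·δV/V)² = (1×0.0628)² = 0.00395;  (1·δI/I)² = (1×0.0369)² = 0.00136
δP/P = √(0.00531) = 0.0729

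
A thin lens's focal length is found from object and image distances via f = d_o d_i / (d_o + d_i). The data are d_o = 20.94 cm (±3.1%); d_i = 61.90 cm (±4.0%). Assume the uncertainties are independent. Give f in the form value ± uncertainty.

15.65 ± 0.395 cm

∂f/∂d_o = (d_i/(d_o+d_i))² = 0.558;  ∂f/∂d_i = (d_o/(d_o+d_i))² = 0.0639
δf = √((∂f/∂d_o · δd_o)² + (∂f/∂d_i · δd_i)²) = √(0.131 + 0.0250) = 0.395 cm
f = 15.65 cm.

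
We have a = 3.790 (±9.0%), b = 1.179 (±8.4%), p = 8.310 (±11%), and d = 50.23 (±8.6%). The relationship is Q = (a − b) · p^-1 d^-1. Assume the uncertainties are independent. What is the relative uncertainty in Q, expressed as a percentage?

Let u = a − b = 2.611. δu = √(δa² + δb²) = √(0.116 + 0.00981) = 0.355, so δu/u = 0.136.
Q is then a monomial in u, p, d:
δQ/Q = √((δu/u)² + (-1·δp/p)² + (-1·δd/d)²) = √(0.0185 + 0.0121 + 0.00740) = 0.195

19.5%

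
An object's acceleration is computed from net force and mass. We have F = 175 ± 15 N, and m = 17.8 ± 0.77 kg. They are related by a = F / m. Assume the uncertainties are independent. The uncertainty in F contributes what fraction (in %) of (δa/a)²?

(δa/a)² = (1·δF/F)² + (-1·δm/m)²
  F term: (1×0.0857)² = 0.00735
  m term: (-1×0.0433)² = 0.00187
Total = 0.00922. Share from F = 0.00735/0.00922 = 0.797.

79.7%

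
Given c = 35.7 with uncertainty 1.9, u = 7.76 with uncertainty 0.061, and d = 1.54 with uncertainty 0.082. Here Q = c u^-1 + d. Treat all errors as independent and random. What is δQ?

0.261

Let p = c·u^-1 = 4.60. δp/p = √((1·δc/c)² + (-1·δu/u)²) = √(0.00283 + 6.18e-05) = 0.0538, so δp = 0.248.
Q = p + d: δQ = √(δp² + δd²) = √(0.0613 + 0.00672) = 0.261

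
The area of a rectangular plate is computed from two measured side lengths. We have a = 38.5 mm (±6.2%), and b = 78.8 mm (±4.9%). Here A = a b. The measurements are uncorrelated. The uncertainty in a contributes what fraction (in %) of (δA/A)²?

61.6%

(δA/A)² = (1·δa/a)² + (1·δb/b)²
  a term: (1×0.0620)² = 0.00384
  b term: (1×0.0490)² = 0.00240
Total = 0.00625. Share from a = 0.00384/0.00625 = 0.616.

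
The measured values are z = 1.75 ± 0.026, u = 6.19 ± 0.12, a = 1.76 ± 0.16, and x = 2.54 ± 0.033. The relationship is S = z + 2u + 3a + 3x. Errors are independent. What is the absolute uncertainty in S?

0.546

S is a linear combination, so absolute uncertainties add in quadrature:
  (δz)² = 0.000676;  (2·δu)² = 0.0576;  (3·δa)² = 0.230;  (3·δx)² = 0.00980
δS = √(0.298) = 0.546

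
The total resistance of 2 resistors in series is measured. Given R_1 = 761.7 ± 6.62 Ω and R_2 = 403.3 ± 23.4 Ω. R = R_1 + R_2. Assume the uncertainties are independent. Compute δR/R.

0.0209

Each term contributes (cᵢ δxᵢ)² to (δR)²:
  (δR_1)² = 43.8;  (δR_2)² = 548
δR = √(591) = 24.3 Ω
R = 1165 Ω, so δR/R = 24.3/1165 = 0.0209.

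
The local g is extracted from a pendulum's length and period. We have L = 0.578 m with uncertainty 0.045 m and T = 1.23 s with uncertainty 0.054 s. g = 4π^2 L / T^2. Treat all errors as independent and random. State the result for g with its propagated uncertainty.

15.1 ± 1.77 m/s^2

g is a product of powers, so relative uncertainties combine in quadrature:
  (1·δL/L)² = (1×0.0779)² = 0.00606;  (-2·δT/T)² = (-2×0.0439)² = 0.00771
δg/g = √(0.0138) = 0.117
g = 15.1 m/s^2, so δg = 0.117 × 15.1 = 1.77 m/s^2.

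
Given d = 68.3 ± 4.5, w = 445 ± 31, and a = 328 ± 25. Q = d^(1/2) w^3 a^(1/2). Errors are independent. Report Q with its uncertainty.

(1.32 ± 0.284) × 10^10

Since Q is a product/quotient, work with relative uncertainties:
  (½·δd/d)² = (0.5×0.0659)² = 0.00109;  (3·δw/w)² = (3×0.0697)² = 0.0437;  (½·δa/a)² = (0.5×0.0762)² = 0.00145
δQ/Q = √(0.0462) = 0.215
Q = 1.32e+10, so δQ = 0.215 × 1.32e+10 = 2.84e+09.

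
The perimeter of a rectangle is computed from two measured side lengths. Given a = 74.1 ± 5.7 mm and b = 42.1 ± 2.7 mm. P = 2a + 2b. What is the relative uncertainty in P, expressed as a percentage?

5.43%

Absolute uncertainties add in quadrature for a linear combination:
  (2·δa)² = 130;  (2·δb)² = 29.2
δP = √(159) = 12.6 mm
P = 232 mm, so δP/P = 12.6/232 = 0.0543.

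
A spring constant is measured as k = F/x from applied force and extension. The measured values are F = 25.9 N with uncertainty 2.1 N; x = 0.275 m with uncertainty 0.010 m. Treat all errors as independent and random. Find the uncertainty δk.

Products/powers → add relative errors in quadrature, weighted by exponent:
  (1·δF/F)² = (1×0.0811)² = 0.00657;  (-1·δx/x)² = (-1×0.0364)² = 0.00132
δk/k = √(0.00790) = 0.0889
k = 94.2 N/m, so δk = 0.0889 × 94.2 = 8.37 N/m.

8.37 N/m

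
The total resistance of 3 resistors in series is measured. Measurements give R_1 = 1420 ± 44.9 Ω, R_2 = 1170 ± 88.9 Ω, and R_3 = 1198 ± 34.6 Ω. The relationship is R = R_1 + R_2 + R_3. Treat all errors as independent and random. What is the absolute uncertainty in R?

105 Ω

R is a linear combination, so absolute uncertainties add in quadrature:
  (δR_1)² = 2020;  (δR_2)² = 7900;  (δR_3)² = 1200
δR = √(11100) = 105 Ω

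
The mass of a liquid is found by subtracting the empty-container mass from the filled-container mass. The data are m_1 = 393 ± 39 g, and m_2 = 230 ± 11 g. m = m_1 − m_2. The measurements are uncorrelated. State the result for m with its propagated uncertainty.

Sums and differences: (δm)² = Σ (cᵢ δxᵢ)².
  (δm_1)² = 1520;  (δm_2)² = 121
δm = √(1640) = 40.5 g
m = 163 g.

163 ± 40.5 g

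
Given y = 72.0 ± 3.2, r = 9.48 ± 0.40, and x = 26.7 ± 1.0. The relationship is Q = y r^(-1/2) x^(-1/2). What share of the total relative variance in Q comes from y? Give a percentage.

71.3%

(δQ/Q)² = (1·δy/y)² + (−½·δr/r)² + (−½·δx/x)²
  y term: (1×0.0444)² = 0.00198
  r term: (-0.5×0.0422)² = 0.000445
  x term: (-0.5×0.0375)² = 0.000351
Total = 0.00277. Share from y = 0.00198/0.00277 = 0.713.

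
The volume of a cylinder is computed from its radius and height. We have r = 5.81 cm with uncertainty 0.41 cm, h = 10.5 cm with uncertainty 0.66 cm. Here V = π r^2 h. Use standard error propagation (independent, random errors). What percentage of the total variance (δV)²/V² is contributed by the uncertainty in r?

83.4%

(δV/V)² = (2·δr/r)² + (1·δh/h)²
  r term: (2×0.0706)² = 0.0199
  h term: (1×0.0629)² = 0.00395
Total = 0.0239. Share from r = 0.0199/0.0239 = 0.834.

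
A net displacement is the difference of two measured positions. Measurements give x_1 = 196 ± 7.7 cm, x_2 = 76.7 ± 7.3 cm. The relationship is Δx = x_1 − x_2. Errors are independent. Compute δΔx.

10.6 cm

Absolute uncertainties add in quadrature for a linear combination:
  (δx_1)² = 59.3;  (δx_2)² = 53.3
δΔx = √(113) = 10.6 cm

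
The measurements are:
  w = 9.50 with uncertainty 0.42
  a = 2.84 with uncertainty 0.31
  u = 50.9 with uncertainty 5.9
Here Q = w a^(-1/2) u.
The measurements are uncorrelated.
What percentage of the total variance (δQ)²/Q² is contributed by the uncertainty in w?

10.6%

(δQ/Q)² = (1·δw/w)² + (−½·δa/a)² + (1·δu/u)²
  w term: (1×0.0442)² = 0.00195
  a term: (-0.5×0.109)² = 0.00298
  u term: (1×0.116)² = 0.0134
Total = 0.0184. Share from w = 0.00195/0.0184 = 0.106.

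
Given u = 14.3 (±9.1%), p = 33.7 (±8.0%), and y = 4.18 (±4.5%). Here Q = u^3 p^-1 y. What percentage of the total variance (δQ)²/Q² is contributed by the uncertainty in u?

89.8%

(δQ/Q)² = (3·δu/u)² + (-1·δp/p)² + (1·δy/y)²
  u term: (3×0.0910)² = 0.0745
  p term: (-1×0.0800)² = 0.00640
  y term: (1×0.0450)² = 0.00202
Total = 0.0830. Share from u = 0.0745/0.0830 = 0.898.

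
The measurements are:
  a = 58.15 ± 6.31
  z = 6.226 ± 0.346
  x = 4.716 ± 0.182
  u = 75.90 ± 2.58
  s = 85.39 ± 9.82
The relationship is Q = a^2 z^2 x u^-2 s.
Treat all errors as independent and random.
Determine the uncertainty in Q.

2570

Since Q is a product/quotient, work with relative uncertainties:
  (2·δa/a)² = (2×0.109)² = 0.0471;  (2·δz/z)² = (2×0.0556)² = 0.0124;  (1·δx/x)² = (1×0.0386)² = 0.00149;  (-2·δu/u)² = (-2×0.0340)² = 0.00462;  (1·δs/s)² = (1×0.115)² = 0.0132
δQ/Q = √(0.0788) = 0.281
Q = 9163, so δQ = 0.281 × 9163 = 2570.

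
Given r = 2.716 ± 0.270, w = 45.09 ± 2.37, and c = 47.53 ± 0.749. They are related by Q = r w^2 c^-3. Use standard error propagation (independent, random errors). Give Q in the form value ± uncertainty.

Products/powers → add relative errors in quadrature, weighted by exponent:
  (1·δr/r)² = (1×0.0994)² = 0.00988;  (2·δw/w)² = (2×0.0526)² = 0.0111;  (-3·δc/c)² = (-3×0.0158)² = 0.00223
δQ/Q = √(0.0232) = 0.152
Q = 0.05143, so δQ = 0.152 × 0.05143 = 0.00783.

0.05143 ± 0.00783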